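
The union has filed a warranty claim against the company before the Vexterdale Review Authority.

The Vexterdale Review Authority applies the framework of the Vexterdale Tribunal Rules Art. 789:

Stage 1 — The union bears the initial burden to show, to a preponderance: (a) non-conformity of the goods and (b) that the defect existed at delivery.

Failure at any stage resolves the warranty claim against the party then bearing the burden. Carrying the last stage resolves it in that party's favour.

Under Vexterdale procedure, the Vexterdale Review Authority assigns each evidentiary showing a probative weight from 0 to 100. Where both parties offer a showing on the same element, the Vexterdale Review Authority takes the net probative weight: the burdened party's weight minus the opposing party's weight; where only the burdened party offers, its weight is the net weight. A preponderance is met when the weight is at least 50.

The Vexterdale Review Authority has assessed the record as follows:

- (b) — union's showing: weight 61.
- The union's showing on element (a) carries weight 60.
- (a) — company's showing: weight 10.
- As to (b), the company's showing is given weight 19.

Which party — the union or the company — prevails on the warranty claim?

company

Stage 1 — burden on union; standard: a preponderance (weight is at least 50).
    (a): 60 − 10 = 50 ≥ 50 [met]
    (b): 61 − 19 = 42 < 50 [not met]
  Stage 1 not carried; the union fails its burden.
So the company prevails.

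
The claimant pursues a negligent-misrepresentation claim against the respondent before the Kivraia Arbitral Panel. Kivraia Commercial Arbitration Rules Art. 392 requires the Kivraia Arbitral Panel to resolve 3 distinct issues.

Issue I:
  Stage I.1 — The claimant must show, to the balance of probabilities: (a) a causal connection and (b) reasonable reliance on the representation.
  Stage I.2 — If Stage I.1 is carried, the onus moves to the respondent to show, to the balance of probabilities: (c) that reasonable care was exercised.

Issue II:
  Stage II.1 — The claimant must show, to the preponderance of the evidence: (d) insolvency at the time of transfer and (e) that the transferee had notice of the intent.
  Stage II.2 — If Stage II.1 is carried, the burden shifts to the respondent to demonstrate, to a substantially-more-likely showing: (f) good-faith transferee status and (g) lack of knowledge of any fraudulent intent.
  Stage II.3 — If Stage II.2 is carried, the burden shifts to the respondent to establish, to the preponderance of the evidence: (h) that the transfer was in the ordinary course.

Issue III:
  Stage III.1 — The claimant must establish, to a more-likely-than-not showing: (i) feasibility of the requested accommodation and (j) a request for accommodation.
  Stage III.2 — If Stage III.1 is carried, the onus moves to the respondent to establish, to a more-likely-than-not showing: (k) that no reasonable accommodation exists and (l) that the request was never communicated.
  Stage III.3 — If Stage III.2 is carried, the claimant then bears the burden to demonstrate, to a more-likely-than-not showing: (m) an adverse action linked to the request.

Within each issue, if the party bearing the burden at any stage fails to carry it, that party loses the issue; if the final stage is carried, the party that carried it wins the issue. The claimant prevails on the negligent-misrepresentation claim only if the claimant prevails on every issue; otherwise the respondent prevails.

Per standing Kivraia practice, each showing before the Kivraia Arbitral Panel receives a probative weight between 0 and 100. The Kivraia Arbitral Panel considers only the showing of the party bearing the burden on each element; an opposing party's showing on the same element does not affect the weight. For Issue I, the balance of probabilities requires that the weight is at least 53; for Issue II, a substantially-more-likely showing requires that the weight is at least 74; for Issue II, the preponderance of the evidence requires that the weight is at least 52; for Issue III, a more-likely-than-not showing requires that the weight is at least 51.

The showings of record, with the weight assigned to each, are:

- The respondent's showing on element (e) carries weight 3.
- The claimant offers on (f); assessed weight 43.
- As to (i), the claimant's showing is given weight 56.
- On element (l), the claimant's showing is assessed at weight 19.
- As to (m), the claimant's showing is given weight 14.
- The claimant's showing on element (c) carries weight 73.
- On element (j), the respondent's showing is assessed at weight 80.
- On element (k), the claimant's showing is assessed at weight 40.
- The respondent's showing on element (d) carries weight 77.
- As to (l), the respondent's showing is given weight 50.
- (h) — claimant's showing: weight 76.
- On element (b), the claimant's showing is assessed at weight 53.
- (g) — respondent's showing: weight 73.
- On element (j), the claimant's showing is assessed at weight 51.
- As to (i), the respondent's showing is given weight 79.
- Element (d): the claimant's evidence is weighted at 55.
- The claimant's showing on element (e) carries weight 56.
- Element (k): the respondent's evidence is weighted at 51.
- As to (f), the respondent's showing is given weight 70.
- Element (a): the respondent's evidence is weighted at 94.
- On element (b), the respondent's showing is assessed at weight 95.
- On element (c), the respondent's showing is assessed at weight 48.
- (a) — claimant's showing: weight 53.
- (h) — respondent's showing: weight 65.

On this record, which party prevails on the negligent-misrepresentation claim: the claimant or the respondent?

— Issue I —
Stage I.1 (claimant, the balance of probabilities, weight is at least 53): (a) 53 (respondent's 94 disregarded) ≥ 53 — meets; (b) 53 (respondent's 95 disregarded) ≥ 53 — meets.
  All elements met. The burden passes to the respondent.
Stage I.2 (respondent, the balance of probabilities, weight is at least 53): (c) 48 (claimant's 73 disregarded) < 53 — fails.
  Stage I.2 not carried; the respondent fails its burden.
The claimant prevails on this issue.
— Issue II —
Stage II.1 (claimant, the preponderance of the evidence, weight is at least 52): (d) 55 (respondent's 77 disregarded) ≥ 52 — meets; (e) 56 (respondent's 3 disregarded) ≥ 52 — meets.
  Stage II.1 is satisfied; the onus moves to the respondent.
Stage II.2 (respondent, a substantially-more-likely showing, weight is at least 74): (f) 70 (claimant's 43 disregarded) < 74 — fails; (g) 73 < 74 — fails.
  The respondent does not carry Stage II.2.
So the claimant prevails on this issue.
— Issue III —
At Stage III.1 the claimant must meet a more-likely-than-not showing (weight is at least 51): on (i) the weight is 56 (the respondent's 79 is given no effect), which does reach 51, so (i) meets the standard; on (j) the weight is 51 (the respondent's 80 is given no effect), ≥ 51, so (j) meets the standard.
  All elements met. The burden passes to the respondent.
At Stage III.2 the respondent must meet a more-likely-than-not showing (weight is at least 51): on (k) the weight is 51 (the claimant's 40 is given no effect), ≥ 51, so (k) meets the standard; on (l) the weight is 50 (the claimant's 19 is given no effect), < 51, so (l) does not meet the standard.
  Not every element is met, so the respondent fails to carry Stage III.2.
The analysis ends at Stage III.2; the claimant prevails on this issue.
Per-issue: Issue I → claimant; Issue II → claimant; Issue III → claimant. The claimant must prevail on every issue; overall, the claimant prevails.

claimant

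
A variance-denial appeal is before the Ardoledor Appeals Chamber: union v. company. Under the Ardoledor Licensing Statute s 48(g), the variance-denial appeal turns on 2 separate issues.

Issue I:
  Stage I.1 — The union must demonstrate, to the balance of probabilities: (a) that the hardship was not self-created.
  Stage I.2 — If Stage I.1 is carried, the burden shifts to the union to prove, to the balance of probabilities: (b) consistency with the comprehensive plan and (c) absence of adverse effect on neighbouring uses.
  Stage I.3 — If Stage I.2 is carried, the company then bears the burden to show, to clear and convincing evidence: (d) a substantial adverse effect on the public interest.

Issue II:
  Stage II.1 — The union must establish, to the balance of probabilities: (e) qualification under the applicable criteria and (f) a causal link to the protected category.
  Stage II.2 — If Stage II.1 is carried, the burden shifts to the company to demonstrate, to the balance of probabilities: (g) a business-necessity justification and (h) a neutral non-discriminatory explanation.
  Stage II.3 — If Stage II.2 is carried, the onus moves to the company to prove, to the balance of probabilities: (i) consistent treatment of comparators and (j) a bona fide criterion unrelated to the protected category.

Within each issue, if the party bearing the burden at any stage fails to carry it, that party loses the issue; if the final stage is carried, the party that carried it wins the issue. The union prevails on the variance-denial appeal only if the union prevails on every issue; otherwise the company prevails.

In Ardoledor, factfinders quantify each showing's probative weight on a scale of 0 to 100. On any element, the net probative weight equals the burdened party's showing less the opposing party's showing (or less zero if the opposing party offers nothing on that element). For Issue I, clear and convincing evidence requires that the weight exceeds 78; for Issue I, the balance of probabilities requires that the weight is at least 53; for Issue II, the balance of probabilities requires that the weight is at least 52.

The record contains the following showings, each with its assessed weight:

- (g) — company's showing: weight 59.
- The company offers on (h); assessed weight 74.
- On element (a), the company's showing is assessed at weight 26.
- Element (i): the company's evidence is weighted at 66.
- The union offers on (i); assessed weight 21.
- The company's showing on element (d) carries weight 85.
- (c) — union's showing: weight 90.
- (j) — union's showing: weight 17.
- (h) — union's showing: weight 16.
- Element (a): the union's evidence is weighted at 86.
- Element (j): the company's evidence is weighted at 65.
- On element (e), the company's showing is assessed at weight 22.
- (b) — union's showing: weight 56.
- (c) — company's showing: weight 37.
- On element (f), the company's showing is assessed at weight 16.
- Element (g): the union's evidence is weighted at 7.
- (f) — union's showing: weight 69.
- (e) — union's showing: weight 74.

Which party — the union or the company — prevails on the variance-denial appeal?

company

— Issue I —
Stage I.1 — burden on union; standard: the balance of probabilities (weight is at least 53).
    (a): 86 − 26 = 60 ≥ 53 [met]
  Stage I.1 is satisfied; the union continues to bear the burden.
Stage I.2 — burden on union; standard: the balance of probabilities (weight is at least 53).
    (b): 56 ≥ 53 [met]
    (c): 90 − 37 = 53 ≥ 53 [met]
  The union carries Stage I.2; the company now bears the burden.
Stage I.3 — burden on company; standard: clear and convincing evidence (weight exceeds 78).
    (d): 85 > 78 [met]
  Stage I.3 carried; the final stage is satisfied.
All stages carried — the company prevails on this issue.
— Issue II —
Stage II.1 (union, the balance of probabilities, weight is at least 52): (e) net 74−22=52 ≥ 52 — meets; (f) net 69−16=53 ≥ 52 — meets.
  Stage II.1 carried; the burden shifts to the company.
Stage II.2 (company, the balance of probabilities, weight is at least 52): (g) net 59−7=52 ≥ 52 — meets; (h) net 74−16=58 ≥ 52 — meets.
  All elements met. The company retains the burden for Stage II.3.
Stage II.3 (company, the balance of probabilities, weight is at least 52): (i) net 66−21=45 < 52 — fails; (j) net 65−17=48 < 52 — fails.
  The company does not carry Stage II.3.
So the union prevails on this issue.
Per-issue: Issue I → company; Issue II → union. The union must prevail on every issue; overall, the company prevails.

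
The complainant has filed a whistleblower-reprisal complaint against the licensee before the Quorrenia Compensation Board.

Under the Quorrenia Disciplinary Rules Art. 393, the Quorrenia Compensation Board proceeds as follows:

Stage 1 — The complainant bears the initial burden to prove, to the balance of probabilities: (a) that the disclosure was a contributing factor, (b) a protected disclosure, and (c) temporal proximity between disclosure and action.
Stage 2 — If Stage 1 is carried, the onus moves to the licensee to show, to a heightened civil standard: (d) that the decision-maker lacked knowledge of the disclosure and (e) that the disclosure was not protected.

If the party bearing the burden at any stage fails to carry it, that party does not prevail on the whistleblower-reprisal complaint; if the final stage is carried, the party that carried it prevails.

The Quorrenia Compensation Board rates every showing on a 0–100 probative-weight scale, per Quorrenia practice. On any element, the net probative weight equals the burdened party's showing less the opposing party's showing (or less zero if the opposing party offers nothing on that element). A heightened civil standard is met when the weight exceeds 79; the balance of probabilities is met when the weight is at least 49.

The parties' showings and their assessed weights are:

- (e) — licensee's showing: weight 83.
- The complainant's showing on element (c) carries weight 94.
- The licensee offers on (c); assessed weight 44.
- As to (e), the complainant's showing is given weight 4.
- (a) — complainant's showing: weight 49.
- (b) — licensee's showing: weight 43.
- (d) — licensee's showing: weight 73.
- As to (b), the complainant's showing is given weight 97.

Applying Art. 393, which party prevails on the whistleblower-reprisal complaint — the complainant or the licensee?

complainant

Stage 1 — burden on complainant; standard: the balance of probabilities (weight is at least 49).
    (a): 49 ≥ 49 [met]
    (b): 97 − 43 = 54 ≥ 49 [met]
    (c): 94 − 44 = 50 ≥ 49 [met]
  Stage 1 carried; the burden shifts to the licensee.
Stage 2 — burden on licensee; standard: a heightened civil standard (weight exceeds 79).
    (d): 73 ≤ 79 [not met]
    (e): 83 − 4 = 79 ≤ 79 [not met]
  Not every element is met, so the licensee fails to carry Stage 2.
So the complainant prevails.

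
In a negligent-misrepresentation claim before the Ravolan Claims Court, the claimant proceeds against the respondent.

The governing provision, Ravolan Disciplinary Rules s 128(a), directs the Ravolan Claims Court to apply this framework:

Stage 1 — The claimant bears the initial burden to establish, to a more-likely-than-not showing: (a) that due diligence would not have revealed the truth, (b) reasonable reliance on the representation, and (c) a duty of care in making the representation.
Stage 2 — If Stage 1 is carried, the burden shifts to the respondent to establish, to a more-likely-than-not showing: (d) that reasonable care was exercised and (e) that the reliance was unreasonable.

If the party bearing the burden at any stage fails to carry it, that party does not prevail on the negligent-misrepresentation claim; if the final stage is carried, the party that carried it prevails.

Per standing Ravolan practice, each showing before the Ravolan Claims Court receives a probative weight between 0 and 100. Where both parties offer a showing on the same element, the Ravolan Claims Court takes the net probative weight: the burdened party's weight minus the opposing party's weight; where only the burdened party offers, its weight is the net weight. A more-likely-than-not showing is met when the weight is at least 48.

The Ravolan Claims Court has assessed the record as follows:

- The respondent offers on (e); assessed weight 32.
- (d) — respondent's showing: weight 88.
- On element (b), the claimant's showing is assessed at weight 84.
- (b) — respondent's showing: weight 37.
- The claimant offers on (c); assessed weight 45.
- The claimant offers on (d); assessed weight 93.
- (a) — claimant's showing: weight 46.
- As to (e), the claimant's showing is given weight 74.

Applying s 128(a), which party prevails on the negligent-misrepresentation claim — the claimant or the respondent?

Stage 1 (claimant, a more-likely-than-not showing, weight is at least 48): (a) 46 < 48 — fails; (b) net 84−37=47 < 48 — fails; (c) 45 < 48 — fails.
  Not every element is met, so the claimant fails to carry Stage 1.
So the respondent prevails.

respondent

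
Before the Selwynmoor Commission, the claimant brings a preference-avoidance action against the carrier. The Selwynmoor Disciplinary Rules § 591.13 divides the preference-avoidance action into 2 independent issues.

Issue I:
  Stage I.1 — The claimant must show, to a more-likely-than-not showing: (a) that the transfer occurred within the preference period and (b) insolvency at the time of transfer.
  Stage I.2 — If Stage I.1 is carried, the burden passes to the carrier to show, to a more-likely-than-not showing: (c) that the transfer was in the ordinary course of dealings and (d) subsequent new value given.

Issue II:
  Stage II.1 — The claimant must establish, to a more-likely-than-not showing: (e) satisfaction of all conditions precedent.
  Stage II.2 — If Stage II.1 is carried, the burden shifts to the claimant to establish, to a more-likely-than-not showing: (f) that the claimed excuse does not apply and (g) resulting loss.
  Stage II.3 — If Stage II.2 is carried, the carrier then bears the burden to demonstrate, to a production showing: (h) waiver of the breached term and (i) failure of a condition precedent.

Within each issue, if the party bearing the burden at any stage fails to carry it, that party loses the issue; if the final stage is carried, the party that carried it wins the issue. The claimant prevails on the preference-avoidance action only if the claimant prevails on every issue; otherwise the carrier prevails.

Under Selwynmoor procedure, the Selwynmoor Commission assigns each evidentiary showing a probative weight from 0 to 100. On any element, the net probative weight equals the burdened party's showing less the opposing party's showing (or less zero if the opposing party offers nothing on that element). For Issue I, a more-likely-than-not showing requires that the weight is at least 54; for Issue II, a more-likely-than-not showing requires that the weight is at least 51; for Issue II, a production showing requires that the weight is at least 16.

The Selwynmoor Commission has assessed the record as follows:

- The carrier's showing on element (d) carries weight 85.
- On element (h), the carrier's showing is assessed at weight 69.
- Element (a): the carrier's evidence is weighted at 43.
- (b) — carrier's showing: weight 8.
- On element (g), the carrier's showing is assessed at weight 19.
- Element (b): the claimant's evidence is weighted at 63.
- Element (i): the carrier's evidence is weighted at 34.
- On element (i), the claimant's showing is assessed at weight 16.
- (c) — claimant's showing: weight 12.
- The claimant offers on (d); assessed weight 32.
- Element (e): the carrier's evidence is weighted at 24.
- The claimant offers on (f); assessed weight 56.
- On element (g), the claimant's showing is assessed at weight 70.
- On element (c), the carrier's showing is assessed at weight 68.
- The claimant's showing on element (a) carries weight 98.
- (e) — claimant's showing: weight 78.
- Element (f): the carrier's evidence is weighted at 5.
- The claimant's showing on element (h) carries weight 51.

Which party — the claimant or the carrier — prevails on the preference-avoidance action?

— Issue I —
Stage I.1 (claimant, a more-likely-than-not showing, weight is at least 54): (a) net 98−43=55 ≥ 54 — meets; (b) net 63−8=55 ≥ 54 — meets.
  Stage I.1 carried; the burden shifts to the carrier.
Stage I.2 (carrier, a more-likely-than-not showing, weight is at least 54): (c) net 68−12=56 ≥ 54 — meets; (d) net 85−32=53 < 54 — fails.
  Stage I.2 not carried; the carrier fails its burden.
The analysis ends at Stage I.2; the claimant prevails on this issue.
— Issue II —
Stage II.1 — burden on claimant; standard: a more-likely-than-not showing (weight is at least 51).
    (e): 78 − 24 = 54 ≥ 51 [met]
  Stage II.1 is satisfied; the claimant continues to bear the burden.
Stage II.2 — burden on claimant; standard: a more-likely-than-not showing (weight is at least 51).
    (f): 56 − 5 = 51 ≥ 51 [met]
    (g): 70 − 19 = 51 ≥ 51 [met]
  All elements met. The burden passes to the carrier.
Stage II.3 — burden on carrier; standard: a production showing (weight is at least 16).
    (h): 69 − 51 = 18 ≥ 16 [met]
    (i): 34 − 16 = 18 ≥ 16 [met]
  Stage II.3 carried; the final stage is satisfied.
All stages carried — the carrier prevails on this issue.
Per-issue: Issue I → claimant; Issue II → carrier. The claimant must prevail on every issue; overall, the carrier prevails.

carrier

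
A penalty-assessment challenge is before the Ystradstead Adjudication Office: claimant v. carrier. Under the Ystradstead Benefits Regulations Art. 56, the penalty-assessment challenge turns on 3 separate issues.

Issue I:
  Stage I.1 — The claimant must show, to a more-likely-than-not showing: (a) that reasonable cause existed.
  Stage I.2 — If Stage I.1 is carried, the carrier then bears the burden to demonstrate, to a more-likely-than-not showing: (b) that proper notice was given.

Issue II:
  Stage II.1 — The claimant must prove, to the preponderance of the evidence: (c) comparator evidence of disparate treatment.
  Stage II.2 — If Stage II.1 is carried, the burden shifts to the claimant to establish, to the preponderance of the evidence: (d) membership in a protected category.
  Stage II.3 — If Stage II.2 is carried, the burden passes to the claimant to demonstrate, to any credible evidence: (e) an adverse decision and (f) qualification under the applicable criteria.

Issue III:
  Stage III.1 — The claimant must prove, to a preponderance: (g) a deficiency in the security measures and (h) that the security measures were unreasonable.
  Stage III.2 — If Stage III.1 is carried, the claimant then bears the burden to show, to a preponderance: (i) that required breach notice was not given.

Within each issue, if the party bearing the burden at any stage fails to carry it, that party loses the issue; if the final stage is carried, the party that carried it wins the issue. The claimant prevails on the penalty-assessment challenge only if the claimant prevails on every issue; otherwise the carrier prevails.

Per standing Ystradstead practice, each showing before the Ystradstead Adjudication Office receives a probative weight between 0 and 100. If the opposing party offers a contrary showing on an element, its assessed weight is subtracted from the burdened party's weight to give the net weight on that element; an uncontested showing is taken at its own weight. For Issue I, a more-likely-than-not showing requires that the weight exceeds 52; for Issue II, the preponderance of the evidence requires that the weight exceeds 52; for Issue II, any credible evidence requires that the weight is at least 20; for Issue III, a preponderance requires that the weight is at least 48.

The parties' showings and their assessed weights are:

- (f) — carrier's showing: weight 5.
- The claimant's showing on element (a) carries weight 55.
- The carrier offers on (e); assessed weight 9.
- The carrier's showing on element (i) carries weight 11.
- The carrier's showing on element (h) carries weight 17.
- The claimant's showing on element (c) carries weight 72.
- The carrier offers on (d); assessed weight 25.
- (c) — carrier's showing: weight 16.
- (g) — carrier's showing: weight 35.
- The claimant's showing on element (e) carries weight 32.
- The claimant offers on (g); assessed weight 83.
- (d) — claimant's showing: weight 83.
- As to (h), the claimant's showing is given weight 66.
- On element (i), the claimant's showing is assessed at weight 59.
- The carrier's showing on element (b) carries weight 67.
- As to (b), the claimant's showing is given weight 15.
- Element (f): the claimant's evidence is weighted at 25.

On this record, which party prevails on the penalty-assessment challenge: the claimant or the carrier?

claimant

— Issue I —
At Stage I.1 the claimant must meet a more-likely-than-not showing (weight exceeds 52): on (a) the weight is 55, > 52, so (a) meets the standard.
  Stage I.1 is satisfied; the onus moves to the carrier.
At Stage I.2 the carrier must meet a more-likely-than-not showing (weight exceeds 52): on (b) the weight is 67 less the opposing 15 gives net 52, which does not exceed 52, so (b) does not meet the standard.
  Stage I.2 not carried; the carrier fails its burden.
The analysis ends at Stage I.2; the claimant prevails on this issue.
— Issue II —
At Stage II.1 the claimant must meet the preponderance of the evidence (weight exceeds 52): on (c) the weight is 72 less the opposing 16 gives net 56, > 52, so (c) meets the standard.
  Stage II.1 is satisfied; the claimant continues to bear the burden.
At Stage II.2 the claimant must meet the preponderance of the evidence (weight exceeds 52): on (d) the weight is 83 less the opposing 25 gives net 58, > 52, so (d) meets the standard.
  Stage II.2 is satisfied; the claimant continues to bear the burden.
At Stage II.3 the claimant must meet any credible evidence (weight is at least 20): on (e) the weight is 32 less the opposing 9 gives net 23, ≥ 20, so (e) meets the standard; on (f) the weight is 25 less the opposing 5 gives net 20, which does reach 20, so (f) meets the standard.
  All elements met at the final stage.
Every stage carried; the claimant prevails on this issue.
— Issue III —
Stage III.1 — burden on claimant; standard: a preponderance (weight is at least 48).
    (g): 83 − 35 = 48 ≥ 48 [met]
    (h): 66 − 17 = 49 ≥ 48 [met]
  All elements met. The claimant retains the burden for Stage III.2.
Stage III.2 — burden on claimant; standard: a preponderance (weight is at least 48).
    (i): 59 − 11 = 48 ≥ 48 [met]
  The claimant carries the last stage.
Every stage carried; the claimant prevails on this issue.
Per-issue: Issue I → claimant; Issue II → claimant; Issue III → claimant. The claimant must prevail on every issue; overall, the claimant prevails.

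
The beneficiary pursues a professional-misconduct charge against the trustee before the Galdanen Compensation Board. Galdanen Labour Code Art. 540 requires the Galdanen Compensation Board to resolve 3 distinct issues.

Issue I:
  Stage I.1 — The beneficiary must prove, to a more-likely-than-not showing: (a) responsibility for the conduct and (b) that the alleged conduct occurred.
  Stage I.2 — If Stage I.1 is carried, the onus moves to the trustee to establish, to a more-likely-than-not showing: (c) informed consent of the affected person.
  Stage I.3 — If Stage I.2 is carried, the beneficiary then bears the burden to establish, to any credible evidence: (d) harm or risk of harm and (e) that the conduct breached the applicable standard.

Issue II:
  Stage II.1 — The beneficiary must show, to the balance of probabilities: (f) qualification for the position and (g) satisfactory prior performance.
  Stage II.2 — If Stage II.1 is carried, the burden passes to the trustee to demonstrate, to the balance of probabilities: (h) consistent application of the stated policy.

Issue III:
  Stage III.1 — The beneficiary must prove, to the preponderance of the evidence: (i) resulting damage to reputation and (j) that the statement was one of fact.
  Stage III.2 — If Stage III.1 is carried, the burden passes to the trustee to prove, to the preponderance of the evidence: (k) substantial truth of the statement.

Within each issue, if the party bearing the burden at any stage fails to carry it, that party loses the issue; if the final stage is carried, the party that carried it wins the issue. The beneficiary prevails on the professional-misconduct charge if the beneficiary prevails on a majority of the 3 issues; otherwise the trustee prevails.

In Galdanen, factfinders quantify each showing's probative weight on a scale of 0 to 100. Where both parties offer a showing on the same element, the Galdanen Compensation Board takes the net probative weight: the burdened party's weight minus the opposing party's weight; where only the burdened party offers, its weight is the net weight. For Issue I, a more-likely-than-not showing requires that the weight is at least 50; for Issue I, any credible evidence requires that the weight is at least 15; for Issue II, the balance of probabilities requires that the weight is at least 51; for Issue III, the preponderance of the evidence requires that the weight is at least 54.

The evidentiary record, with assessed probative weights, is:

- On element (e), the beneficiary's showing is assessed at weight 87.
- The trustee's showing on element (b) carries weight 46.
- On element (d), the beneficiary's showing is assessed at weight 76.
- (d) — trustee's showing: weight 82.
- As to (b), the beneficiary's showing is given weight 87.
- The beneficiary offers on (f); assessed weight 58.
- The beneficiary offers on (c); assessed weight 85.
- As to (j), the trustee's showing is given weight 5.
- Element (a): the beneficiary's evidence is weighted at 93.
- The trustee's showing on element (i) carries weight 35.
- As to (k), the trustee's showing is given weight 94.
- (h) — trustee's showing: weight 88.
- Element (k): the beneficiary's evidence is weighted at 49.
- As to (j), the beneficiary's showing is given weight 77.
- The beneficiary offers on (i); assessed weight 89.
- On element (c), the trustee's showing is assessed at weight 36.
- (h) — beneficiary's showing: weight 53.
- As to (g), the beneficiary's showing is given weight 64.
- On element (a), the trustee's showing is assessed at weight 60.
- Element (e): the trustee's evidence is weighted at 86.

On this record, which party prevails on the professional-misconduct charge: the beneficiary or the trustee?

— Issue I —
At Stage I.1 the beneficiary must meet a more-likely-than-not showing (weight is at least 50): on (a) the weight is 93 less the opposing 60 gives net 33, which does not reach 50, so (a) does not meet the standard; on (b) the weight is 87 less the opposing 46 gives net 41, which does not reach 50, so (b) does not meet the standard.
  Not every element is met, so the beneficiary fails to carry Stage I.1.
The trustee prevails on this issue.
— Issue II —
Stage II.1 — burden on beneficiary; standard: the balance of probabilities (weight is at least 51).
    (f): 58 ≥ 51 [met]
    (g): 64 ≥ 51 [met]
  The beneficiary carries Stage II.1; the trustee now bears the burden.
Stage II.2 — burden on trustee; standard: the balance of probabilities (weight is at least 51).
    (h): 88 − 53 = 35 < 51 [not met]
  Stage II.2 not carried; the trustee fails its burden.
So the beneficiary prevails on this issue.
— Issue III —
Stage III.1 — burden on beneficiary; standard: the preponderance of the evidence (weight is at least 54).
    (i): 89 − 35 = 54 ≥ 54 [met]
    (j): 77 − 5 = 72 ≥ 54 [met]
  The beneficiary carries Stage III.1; the trustee now bears the burden.
Stage III.2 — burden on trustee; standard: the preponderance of the evidence (weight is at least 54).
    (k): 94 − 49 = 45 < 54 [not met]
  Not every element is met, so the trustee fails to carry Stage III.2.
So the beneficiary prevails on this issue.
Per-issue: Issue I → trustee; Issue II → beneficiary; Issue III → beneficiary. The beneficiary must prevail on a majority of issues; overall, the beneficiary prevails.

beneficiary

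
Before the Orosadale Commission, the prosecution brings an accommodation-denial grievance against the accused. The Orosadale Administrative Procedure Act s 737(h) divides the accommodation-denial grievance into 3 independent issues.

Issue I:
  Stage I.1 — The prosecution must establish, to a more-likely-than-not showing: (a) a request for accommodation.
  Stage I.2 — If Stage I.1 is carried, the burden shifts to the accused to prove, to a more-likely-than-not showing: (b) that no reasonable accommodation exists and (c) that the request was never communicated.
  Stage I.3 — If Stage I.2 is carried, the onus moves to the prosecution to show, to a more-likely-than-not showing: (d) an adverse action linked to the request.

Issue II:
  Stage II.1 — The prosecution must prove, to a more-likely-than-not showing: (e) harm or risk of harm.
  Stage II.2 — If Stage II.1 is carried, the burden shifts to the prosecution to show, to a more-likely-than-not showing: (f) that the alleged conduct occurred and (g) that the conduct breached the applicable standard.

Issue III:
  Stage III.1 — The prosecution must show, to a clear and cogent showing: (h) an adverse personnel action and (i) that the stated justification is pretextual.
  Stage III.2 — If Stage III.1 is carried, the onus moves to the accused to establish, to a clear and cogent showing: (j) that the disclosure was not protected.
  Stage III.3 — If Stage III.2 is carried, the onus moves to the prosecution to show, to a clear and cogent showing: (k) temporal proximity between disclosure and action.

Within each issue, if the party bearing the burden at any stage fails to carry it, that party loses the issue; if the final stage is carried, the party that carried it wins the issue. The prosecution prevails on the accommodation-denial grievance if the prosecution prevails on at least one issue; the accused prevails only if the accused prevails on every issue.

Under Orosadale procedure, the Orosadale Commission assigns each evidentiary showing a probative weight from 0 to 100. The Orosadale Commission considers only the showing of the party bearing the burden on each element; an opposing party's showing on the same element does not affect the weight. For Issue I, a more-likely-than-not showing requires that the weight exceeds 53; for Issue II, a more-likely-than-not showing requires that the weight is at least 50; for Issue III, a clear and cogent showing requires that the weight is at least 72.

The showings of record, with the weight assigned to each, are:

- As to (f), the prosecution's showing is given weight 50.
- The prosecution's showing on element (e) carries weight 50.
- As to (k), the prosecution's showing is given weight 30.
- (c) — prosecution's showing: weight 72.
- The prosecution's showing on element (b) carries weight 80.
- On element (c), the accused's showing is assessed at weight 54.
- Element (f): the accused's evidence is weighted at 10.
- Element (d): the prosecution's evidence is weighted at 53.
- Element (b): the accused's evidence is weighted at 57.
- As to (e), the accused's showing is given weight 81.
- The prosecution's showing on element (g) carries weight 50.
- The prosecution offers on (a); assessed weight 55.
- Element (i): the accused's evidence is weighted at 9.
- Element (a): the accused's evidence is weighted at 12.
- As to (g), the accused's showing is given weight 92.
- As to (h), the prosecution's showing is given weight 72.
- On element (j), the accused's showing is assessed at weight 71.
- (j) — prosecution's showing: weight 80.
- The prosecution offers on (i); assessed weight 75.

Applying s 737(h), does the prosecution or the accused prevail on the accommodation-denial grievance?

— Issue I —
At Stage I.1 the prosecution must meet a more-likely-than-not showing (weight exceeds 53): on (a) the weight is 55 (the accused's 12 is given no effect), which does exceed 53, so (a) meets the standard.
  The prosecution carries Stage I.1; the accused now bears the burden.
At Stage I.2 the accused must meet a more-likely-than-not showing (weight exceeds 53): on (b) the weight is 57 (the prosecution's 80 is given no effect), which does exceed 53, so (b) meets the standard; on (c) the weight is 54 (the prosecution's 72 is given no effect), > 53, so (c) meets the standard.
  Stage I.2 is satisfied; the onus moves to the prosecution.
At Stage I.3 the prosecution must meet a more-likely-than-not showing (weight exceeds 53): on (d) the weight is 53, which does not exceed 53, so (d) does not meet the standard.
  Stage I.3 not carried; the prosecution fails its burden.
The analysis ends at Stage I.3; the accused prevails on this issue.
— Issue II —
At Stage II.1 the prosecution must meet a more-likely-than-not showing (weight is at least 50): on (e) the weight is 50 (the accused's 81 is given no effect), which does reach 50, so (e) meets the standard.
  Stage II.1 is satisfied; the prosecution continues to bear the burden.
At Stage II.2 the prosecution must meet a more-likely-than-not showing (weight is at least 50): on (f) the weight is 50 (the accused's 10 is given no effect), which does reach 50, so (f) meets the standard; on (g) the weight is 50 (the accused's 92 is given no effect), ≥ 50, so (g) meets the standard.
  Stage II.2 carried; the final stage is satisfied.
With every stage satisfied, the prosecution prevails on this issue.
— Issue III —
Stage III.1 — burden on prosecution; standard: a clear and cogent showing (weight is at least 72).
    (h): 72 ≥ 72 [met]
    (i): 75 (accused's 9 disregarded) ≥ 72 [met]
  All elements met. The burden passes to the accused.
Stage III.2 — burden on accused; standard: a clear and cogent showing (weight is at least 72).
    (j): 71 (prosecution's 80 disregarded) < 72 [not met]
  The accused does not carry Stage III.2.
The analysis ends at Stage III.2; the prosecution prevails on this issue.
Per-issue: Issue I → accused; Issue II → prosecution; Issue III → prosecution. The prosecution must prevail on at least one issue; overall, the prosecution prevails.

prosecution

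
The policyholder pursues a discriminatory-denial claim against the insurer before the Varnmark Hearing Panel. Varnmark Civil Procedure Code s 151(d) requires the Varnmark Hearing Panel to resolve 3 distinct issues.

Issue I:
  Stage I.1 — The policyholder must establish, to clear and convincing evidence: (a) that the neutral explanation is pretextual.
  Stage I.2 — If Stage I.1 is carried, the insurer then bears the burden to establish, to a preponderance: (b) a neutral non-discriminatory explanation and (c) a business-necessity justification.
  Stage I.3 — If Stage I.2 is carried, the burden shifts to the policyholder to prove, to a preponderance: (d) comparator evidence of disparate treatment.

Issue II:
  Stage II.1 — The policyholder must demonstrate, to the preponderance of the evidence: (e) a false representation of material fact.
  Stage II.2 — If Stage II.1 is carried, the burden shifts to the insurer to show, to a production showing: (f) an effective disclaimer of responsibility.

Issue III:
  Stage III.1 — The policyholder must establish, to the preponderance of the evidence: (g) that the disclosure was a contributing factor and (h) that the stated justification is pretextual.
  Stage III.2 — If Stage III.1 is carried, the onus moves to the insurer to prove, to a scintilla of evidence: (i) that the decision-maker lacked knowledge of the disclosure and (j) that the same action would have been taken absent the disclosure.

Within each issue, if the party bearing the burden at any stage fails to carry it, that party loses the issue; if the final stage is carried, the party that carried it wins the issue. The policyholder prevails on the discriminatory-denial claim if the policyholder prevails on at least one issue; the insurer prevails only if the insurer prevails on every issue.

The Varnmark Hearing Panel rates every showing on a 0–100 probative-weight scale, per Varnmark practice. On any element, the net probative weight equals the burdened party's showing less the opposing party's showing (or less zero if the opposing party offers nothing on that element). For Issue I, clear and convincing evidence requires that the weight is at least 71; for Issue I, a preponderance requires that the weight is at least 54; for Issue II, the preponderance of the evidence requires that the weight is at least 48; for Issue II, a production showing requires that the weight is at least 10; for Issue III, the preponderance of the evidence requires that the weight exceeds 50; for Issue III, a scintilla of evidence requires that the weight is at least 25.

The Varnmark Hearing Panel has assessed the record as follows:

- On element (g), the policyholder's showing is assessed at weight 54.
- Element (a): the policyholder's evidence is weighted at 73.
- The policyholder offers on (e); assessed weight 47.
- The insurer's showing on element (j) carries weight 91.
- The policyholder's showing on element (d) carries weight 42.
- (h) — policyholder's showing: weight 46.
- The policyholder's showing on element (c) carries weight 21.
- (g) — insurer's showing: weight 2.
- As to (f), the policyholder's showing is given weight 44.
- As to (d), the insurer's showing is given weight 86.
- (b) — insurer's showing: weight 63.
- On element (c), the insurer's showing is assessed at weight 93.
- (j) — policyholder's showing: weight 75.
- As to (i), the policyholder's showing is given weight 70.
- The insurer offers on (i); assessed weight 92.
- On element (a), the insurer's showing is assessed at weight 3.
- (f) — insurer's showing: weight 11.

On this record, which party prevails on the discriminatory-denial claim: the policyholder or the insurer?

insurer

— Issue I —
At Stage I.1 the policyholder must meet clear and convincing evidence (weight is at least 71): on (a) the weight is 73 less the opposing 3 gives net 70, < 71, so (a) does not meet the standard.
  Stage I.1 not carried; the policyholder fails its burden.
The insurer prevails on this issue.
— Issue II —
Stage II.1 — burden on policyholder; standard: the preponderance of the evidence (weight is at least 48).
    (e): 47 < 48 [not met]
  Stage II.1 not carried; the policyholder fails its burden.
The insurer prevails on this issue.
— Issue III —
At Stage III.1 the policyholder must meet the preponderance of the evidence (weight exceeds 50): on (g) the weight is 54 less the opposing 2 gives net 52, > 50, so (g) meets the standard; on (h) the weight is 46, ≤ 50, so (h) does not meet the standard.
  Stage III.1 not carried; the policyholder fails its burden.
The analysis ends at Stage III.1; the insurer prevails on this issue.
Per-issue: Issue I → insurer; Issue II → insurer; Issue III → insurer. The policyholder must prevail on at least one issue; overall, the insurer prevails.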